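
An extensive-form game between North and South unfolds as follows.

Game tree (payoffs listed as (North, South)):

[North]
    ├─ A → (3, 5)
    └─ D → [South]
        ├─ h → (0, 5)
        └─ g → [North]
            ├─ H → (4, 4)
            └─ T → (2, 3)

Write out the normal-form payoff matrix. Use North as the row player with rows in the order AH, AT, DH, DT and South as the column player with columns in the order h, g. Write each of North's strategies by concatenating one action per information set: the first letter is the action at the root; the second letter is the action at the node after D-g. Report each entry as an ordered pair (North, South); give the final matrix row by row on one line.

            h        g
  AH    (3,5)    (3,5)
  AT    (3,5)    (3,5)
  DH    (0,5)    (4,4)
  DT    (0,5)    (2,3)

AH: (3,5) (3,5) | AT: (3,5) (3,5) | DH: (0,5) (4,4) | DT: (0,5) (2,3)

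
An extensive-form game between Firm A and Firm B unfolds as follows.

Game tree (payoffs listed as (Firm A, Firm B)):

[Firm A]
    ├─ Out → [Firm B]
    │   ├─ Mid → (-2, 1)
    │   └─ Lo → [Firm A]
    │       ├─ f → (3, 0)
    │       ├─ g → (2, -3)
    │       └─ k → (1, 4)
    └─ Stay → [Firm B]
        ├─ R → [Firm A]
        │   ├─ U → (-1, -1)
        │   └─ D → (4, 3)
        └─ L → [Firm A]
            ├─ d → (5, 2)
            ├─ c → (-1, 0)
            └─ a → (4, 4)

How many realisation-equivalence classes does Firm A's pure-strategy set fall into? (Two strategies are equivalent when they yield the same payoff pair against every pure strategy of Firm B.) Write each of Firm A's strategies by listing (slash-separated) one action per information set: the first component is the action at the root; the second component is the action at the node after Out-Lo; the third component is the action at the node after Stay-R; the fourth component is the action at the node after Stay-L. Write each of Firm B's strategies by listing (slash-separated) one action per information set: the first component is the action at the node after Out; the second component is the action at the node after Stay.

Firm A has 36 pure strategies: Out/f/U/d, Out/f/U/c, Out/f/U/a, Out/f/D/d, Out/f/D/c, Out/f/D/a, Out/g/U/d, Out/g/U/c, Out/g/U/a, Out/g/D/d, Out/g/D/c, Out/g/D/a, Out/k/U/d, Out/k/U/c, Out/k/U/a, Out/k/D/d, Out/k/D/c, Out/k/D/a, Stay/f/U/d, Stay/f/U/c, Stay/f/U/a, Stay/f/D/d, Stay/f/D/c, Stay/f/D/a, Stay/g/U/d, Stay/g/U/c, Stay/g/U/a, Stay/g/D/d, Stay/g/D/c, Stay/g/D/a, Stay/k/U/d, Stay/k/U/c, Stay/k/U/a, Stay/k/D/d, Stay/k/D/c, Stay/k/D/a. Columns: Mid/R, Mid/L, Lo/R, Lo/L.
{Out/f/U/d, Out/f/U/c, Out/f/U/a, Out/f/D/d, Out/f/D/c, Out/f/D/a} → row (-2,1) (-2,1) (3,0) (3,0)
{Out/g/U/d, Out/g/U/c, Out/g/U/a, Out/g/D/d, Out/g/D/c, Out/g/D/a} → row (-2,1) (-2,1) (2,-3) (2,-3)
{Out/k/U/d, Out/k/U/c, Out/k/U/a, Out/k/D/d, Out/k/D/c, Out/k/D/a} → row (-2,1) (-2,1) (1,4) (1,4)
{Stay/f/U/d, Stay/g/U/d, Stay/k/U/d} → row (-1,-1) (5,2) (-1,-1) (5,2)
{Stay/f/U/c, Stay/g/U/c, Stay/k/U/c} → row (-1,-1) (-1,0) (-1,-1) (-1,0)
{Stay/f/U/a, Stay/g/U/a, Stay/k/U/a} → row (-1,-1) (4,4) (-1,-1) (4,4)
{Stay/f/D/d, Stay/g/D/d, Stay/k/D/d} → row (4,3) (5,2) (4,3) (5,2)
{Stay/f/D/c, Stay/g/D/c, Stay/k/D/c} → row (4,3) (-1,0) (4,3) (-1,0)
{Stay/f/D/a, Stay/g/D/a, Stay/k/D/a} → row (4,3) (4,4) (4,3) (4,4)
That's 9 distinct rows out of 36 strategies.

9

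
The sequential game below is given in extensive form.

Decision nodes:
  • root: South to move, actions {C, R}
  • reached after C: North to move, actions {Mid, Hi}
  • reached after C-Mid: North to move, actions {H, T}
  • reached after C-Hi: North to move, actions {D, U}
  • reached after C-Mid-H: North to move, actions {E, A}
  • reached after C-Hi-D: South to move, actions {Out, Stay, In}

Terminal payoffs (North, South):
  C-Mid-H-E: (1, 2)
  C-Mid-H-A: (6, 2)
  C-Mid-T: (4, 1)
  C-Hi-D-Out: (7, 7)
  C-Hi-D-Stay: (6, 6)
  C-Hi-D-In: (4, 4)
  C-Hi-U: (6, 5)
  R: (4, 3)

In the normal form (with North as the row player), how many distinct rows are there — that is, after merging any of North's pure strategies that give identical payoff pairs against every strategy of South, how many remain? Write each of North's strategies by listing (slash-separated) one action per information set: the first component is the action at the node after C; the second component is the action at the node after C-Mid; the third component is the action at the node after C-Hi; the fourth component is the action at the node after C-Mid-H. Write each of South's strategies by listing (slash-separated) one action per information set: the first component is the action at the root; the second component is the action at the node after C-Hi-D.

5

North has 16 pure strategies: Mid/H/D/E, Mid/H/D/A, Mid/H/U/E, Mid/H/U/A, Mid/T/D/E, Mid/T/D/A, Mid/T/U/E, Mid/T/U/A, Hi/H/D/E, Hi/H/D/A, Hi/H/U/E, Hi/H/U/A, Hi/T/D/E, Hi/T/D/A, Hi/T/U/E, Hi/T/U/A. Columns: C/Out, C/Stay, C/In, R/Out, R/Stay, R/In.
{Mid/H/D/E, Mid/H/U/E} → row (1,2) (1,2) (1,2) (4,3) (4,3) (4,3)
{Mid/H/D/A, Mid/H/U/A} → row (6,2) (6,2) (6,2) (4,3) (4,3) (4,3)
{Mid/T/D/E, Mid/T/D/A, Mid/T/U/E, Mid/T/U/A} → row (4,1) (4,1) (4,1) (4,3) (4,3) (4,3)
{Hi/H/D/E, Hi/H/D/A, Hi/T/D/E, Hi/T/D/A} → row (7,7) (6,6) (4,4) (4,3) (4,3) (4,3)
{Hi/H/U/E, Hi/H/U/A, Hi/T/U/E, Hi/T/U/A} → row (6,5) (6,5) (6,5) (4,3) (4,3) (4,3)
That's 5 distinct rows out of 16 strategies.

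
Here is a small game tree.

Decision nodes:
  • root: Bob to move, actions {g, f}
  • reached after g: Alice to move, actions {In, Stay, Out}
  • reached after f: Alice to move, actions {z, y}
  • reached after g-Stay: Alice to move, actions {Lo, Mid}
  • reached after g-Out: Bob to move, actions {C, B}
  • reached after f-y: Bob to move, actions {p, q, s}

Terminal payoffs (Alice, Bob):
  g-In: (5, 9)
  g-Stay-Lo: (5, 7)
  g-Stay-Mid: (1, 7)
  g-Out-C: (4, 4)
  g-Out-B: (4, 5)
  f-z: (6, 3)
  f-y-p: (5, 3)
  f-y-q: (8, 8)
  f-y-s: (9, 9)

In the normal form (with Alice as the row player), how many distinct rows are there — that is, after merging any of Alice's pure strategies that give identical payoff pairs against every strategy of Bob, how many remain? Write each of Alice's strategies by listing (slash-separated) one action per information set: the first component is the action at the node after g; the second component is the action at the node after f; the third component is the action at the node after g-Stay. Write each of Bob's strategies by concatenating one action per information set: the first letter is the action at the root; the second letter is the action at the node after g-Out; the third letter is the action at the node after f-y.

8

Alice has 12 pure strategies: In/z/Lo, In/z/Mid, In/y/Lo, In/y/Mid, Stay/z/Lo, Stay/z/Mid, Stay/y/Lo, Stay/y/Mid, Out/z/Lo, Out/z/Mid, Out/y/Lo, Out/y/Mid. Columns: gCp, gCq, gCs, gBp, gBq, gBs, fCp, fCq, fCs, fBp, fBq, fBs.
{In/z/Lo, In/z/Mid} → row (5,9) (5,9) (5,9) (5,9) (5,9) (5,9) (6,3) (6,3) (6,3) (6,3) (6,3) (6,3)
{In/y/Lo, In/y/Mid} → row (5,9) (5,9) (5,9) (5,9) (5,9) (5,9) (5,3) (8,8) (9,9) (5,3) (8,8) (9,9)
{Stay/z/Lo} → row (5,7) (5,7) (5,7) (5,7) (5,7) (5,7) (6,3) (6,3) (6,3) (6,3) (6,3) (6,3)
{Stay/z/Mid} → row (1,7) (1,7) (1,7) (1,7) (1,7) (1,7) (6,3) (6,3) (6,3) (6,3) (6,3) (6,3)
{Stay/y/Lo} → row (5,7) (5,7) (5,7) (5,7) (5,7) (5,7) (5,3) (8,8) (9,9) (5,3) (8,8) (9,9)
{Stay/y/Mid} → row (1,7) (1,7) (1,7) (1,7) (1,7) (1,7) (5,3) (8,8) (9,9) (5,3) (8,8) (9,9)
{Out/z/Lo, Out/z/Mid} → row (4,4) (4,4) (4,4) (4,5) (4,5) (4,5) (6,3) (6,3) (6,3) (6,3) (6,3) (6,3)
{Out/y/Lo, Out/y/Mid} → row (4,4) (4,4) (4,4) (4,5) (4,5) (4,5) (5,3) (8,8) (9,9) (5,3) (8,8) (9,9)
That's 8 distinct rows out of 12 strategies.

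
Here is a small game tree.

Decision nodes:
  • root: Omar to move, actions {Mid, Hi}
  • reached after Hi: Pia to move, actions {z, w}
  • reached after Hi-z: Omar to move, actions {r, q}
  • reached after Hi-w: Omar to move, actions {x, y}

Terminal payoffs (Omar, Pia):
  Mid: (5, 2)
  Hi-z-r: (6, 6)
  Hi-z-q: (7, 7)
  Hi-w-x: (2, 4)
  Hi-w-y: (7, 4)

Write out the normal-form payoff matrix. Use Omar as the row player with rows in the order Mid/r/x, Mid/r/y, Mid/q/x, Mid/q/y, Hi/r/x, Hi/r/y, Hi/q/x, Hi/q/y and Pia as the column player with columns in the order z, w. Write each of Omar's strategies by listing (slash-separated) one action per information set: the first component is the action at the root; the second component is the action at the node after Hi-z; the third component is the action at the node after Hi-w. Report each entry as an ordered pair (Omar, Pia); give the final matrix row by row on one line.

Row Mid/r/x: z→(5,2), w→(5,2)
Row Mid/r/y: z→(5,2), w→(5,2)
Row Mid/q/x: z→(5,2), w→(5,2)
Row Mid/q/y: z→(5,2), w→(5,2)
Row Hi/r/x: z→(6,6), w→(2,4)
Row Hi/r/y: z→(6,6), w→(7,4)
Row Hi/q/x: z→(7,7), w→(2,4)
Row Hi/q/y: z→(7,7), w→(7,4)

Mid/r/x: (5,2) (5,2) | Mid/r/y: (5,2) (5,2) | Mid/q/x: (5,2) (5,2) | Mid/q/y: (5,2) (5,2) | Hi/r/x: (6,6) (2,4) | Hi/r/y: (6,6) (7,4) | Hi/q/x: (7,7) (2,4) | Hi/q/y: (7,7) (7,4)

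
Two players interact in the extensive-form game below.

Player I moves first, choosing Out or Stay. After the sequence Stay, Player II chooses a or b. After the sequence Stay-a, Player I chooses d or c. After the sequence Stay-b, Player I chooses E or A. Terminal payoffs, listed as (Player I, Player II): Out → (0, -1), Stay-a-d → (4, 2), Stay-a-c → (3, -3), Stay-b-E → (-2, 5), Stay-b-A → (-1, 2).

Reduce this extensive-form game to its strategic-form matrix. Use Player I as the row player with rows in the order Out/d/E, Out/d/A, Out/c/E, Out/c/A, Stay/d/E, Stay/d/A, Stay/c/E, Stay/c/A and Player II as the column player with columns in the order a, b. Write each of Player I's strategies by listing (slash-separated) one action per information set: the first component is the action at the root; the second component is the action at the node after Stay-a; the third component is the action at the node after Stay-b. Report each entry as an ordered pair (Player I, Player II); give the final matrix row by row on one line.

                a        b
 Out/d/E   (0,-1)   (0,-1)
 Out/d/A   (0,-1)   (0,-1)
 Out/c/E   (0,-1)   (0,-1)
 Out/c/A   (0,-1)   (0,-1)
Stay/d/E    (4,2)   (-2,5)
Stay/d/A    (4,2)   (-1,2)
Stay/c/E   (3,-3)   (-2,5)
Stay/c/A   (3,-3)   (-1,2)

Out/d/E: (0,-1) (0,-1) | Out/d/A: (0,-1) (0,-1) | Out/c/E: (0,-1) (0,-1) | Out/c/A: (0,-1) (0,-1) | Stay/d/E: (4,2) (-2,5) | Stay/d/A: (4,2) (-1,2) | Stay/c/E: (3,-3) (-2,5) | Stay/c/A: (3,-3) (-1,2)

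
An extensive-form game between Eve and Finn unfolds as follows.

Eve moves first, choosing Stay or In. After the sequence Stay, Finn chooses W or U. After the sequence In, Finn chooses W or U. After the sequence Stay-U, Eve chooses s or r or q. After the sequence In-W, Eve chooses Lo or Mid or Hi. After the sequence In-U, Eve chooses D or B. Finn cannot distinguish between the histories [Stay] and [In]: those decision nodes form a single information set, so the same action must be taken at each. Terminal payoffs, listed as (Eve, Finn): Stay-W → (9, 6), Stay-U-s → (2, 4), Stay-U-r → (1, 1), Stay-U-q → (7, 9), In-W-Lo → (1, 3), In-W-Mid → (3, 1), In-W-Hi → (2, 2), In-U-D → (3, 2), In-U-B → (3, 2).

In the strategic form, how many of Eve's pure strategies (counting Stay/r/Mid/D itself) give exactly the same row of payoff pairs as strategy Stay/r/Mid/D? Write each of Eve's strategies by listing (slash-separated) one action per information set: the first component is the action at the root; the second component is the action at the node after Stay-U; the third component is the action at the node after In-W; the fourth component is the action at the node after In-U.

Row for Stay/r/Mid/D (columns W, U): (9,6) (1,1).
Under Stay/r/Mid/D, Eve's choice at the node after In-W and at the node after In-U can never be reached regardless of what Finn does, so varying those choices leaves every outcome unchanged.
Holding the reachable choices fixed and varying the unreachable ones freely already gives 3 × 2 = 6 equivalent strategies.
No other strategy reproduces this row, so those 6 are the full class: Stay/r/Lo/D, Stay/r/Lo/B, Stay/r/Mid/D, Stay/r/Mid/B, Stay/r/Hi/D, Stay/r/Hi/B.

6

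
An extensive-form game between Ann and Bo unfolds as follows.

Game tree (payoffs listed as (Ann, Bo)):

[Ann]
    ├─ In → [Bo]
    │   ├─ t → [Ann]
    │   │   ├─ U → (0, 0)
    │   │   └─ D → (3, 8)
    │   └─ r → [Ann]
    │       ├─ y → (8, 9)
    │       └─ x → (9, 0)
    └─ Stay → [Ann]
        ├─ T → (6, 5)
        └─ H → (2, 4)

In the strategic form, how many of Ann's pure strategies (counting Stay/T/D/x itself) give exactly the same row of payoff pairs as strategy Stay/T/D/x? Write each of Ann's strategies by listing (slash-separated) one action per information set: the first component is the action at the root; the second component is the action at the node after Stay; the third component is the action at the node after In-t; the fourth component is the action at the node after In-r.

4

Row for Stay/T/D/x (columns t, r): (6,5) (6,5).
Under Stay/T/D/x, Ann's choice at the node after In-t and at the node after In-r can never be reached regardless of what Bo does, so varying those choices leaves every outcome unchanged.
Holding the reachable choices fixed and varying the unreachable ones freely already gives 2 × 2 = 4 equivalent strategies.
No other strategy reproduces this row, so those 4 are the full class: Stay/T/U/y, Stay/T/U/x, Stay/T/D/y, Stay/T/D/x.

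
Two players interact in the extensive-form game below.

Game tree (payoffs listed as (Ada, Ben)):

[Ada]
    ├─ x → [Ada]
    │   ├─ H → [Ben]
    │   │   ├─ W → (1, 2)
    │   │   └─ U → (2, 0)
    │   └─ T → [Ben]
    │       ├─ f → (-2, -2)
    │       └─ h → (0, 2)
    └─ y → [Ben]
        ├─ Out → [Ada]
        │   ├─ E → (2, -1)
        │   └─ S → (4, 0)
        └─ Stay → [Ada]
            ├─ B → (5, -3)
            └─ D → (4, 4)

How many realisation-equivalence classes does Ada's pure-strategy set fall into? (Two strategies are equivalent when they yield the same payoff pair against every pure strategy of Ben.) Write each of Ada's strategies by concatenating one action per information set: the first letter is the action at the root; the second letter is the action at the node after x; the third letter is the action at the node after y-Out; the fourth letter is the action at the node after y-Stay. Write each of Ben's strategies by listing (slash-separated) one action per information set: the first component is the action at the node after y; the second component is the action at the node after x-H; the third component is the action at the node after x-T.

Ada has 16 pure strategies: xHEB, xHED, xHSB, xHSD, xTEB, xTED, xTSB, xTSD, yHEB, yHED, yHSB, yHSD, yTEB, yTED, yTSB, yTSD. Columns: Out/W/f, Out/W/h, Out/U/f, Out/U/h, Stay/W/f, Stay/W/h, Stay/U/f, Stay/U/h.
{xHEB, xHED, xHSB, xHSD} → row (1,2) (1,2) (2,0) (2,0) (1,2) (1,2) (2,0) (2,0)
{xTEB, xTED, xTSB, xTSD} → row (-2,-2) (0,2) (-2,-2) (0,2) (-2,-2) (0,2) (-2,-2) (0,2)
{yHEB, yTEB} → row (2,-1) (2,-1) (2,-1) (2,-1) (5,-3) (5,-3) (5,-3) (5,-3)
{yHED, yTED} → row (2,-1) (2,-1) (2,-1) (2,-1) (4,4) (4,4) (4,4) (4,4)
{yHSB, yTSB} → row (4,0) (4,0) (4,0) (4,0) (5,-3) (5,-3) (5,-3) (5,-3)
{yHSD, yTSD} → row (4,0) (4,0) (4,0) (4,0) (4,4) (4,4) (4,4) (4,4)
That's 6 distinct rows out of 16 strategies.

6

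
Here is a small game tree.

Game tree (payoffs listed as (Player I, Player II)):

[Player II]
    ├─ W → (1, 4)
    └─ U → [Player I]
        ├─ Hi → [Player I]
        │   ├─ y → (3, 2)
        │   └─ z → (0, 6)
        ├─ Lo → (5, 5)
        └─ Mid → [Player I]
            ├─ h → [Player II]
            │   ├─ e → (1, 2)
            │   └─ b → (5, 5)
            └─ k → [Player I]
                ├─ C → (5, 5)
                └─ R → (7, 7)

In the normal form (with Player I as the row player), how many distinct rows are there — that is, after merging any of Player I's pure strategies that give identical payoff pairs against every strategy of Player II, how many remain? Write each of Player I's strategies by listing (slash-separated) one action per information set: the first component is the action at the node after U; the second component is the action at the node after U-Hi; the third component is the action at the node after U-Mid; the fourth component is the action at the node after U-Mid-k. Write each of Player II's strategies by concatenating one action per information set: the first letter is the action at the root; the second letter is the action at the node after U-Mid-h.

5

Player I has 24 pure strategies: Hi/y/h/C, Hi/y/h/R, Hi/y/k/C, Hi/y/k/R, Hi/z/h/C, Hi/z/h/R, Hi/z/k/C, Hi/z/k/R, Lo/y/h/C, Lo/y/h/R, Lo/y/k/C, Lo/y/k/R, Lo/z/h/C, Lo/z/h/R, Lo/z/k/C, Lo/z/k/R, Mid/y/h/C, Mid/y/h/R, Mid/y/k/C, Mid/y/k/R, Mid/z/h/C, Mid/z/h/R, Mid/z/k/C, Mid/z/k/R. Columns: We, Wb, Ue, Ub.
{Hi/y/h/C, Hi/y/h/R, Hi/y/k/C, Hi/y/k/R} → row (1,4) (1,4) (3,2) (3,2)
{Hi/z/h/C, Hi/z/h/R, Hi/z/k/C, Hi/z/k/R} → row (1,4) (1,4) (0,6) (0,6)
{Lo/y/h/C, Lo/y/h/R, Lo/y/k/C, Lo/y/k/R, Lo/z/h/C, Lo/z/h/R, Lo/z/k/C, Lo/z/k/R, Mid/y/k/C, Mid/z/k/C} → row (1,4) (1,4) (5,5) (5,5)
{Mid/y/h/C, Mid/y/h/R, Mid/z/h/C, Mid/z/h/R} → row (1,4) (1,4) (1,2) (5,5)
{Mid/y/k/R, Mid/z/k/R} → row (1,4) (1,4) (7,7) (7,7)
That's 5 distinct rows out of 24 strategies.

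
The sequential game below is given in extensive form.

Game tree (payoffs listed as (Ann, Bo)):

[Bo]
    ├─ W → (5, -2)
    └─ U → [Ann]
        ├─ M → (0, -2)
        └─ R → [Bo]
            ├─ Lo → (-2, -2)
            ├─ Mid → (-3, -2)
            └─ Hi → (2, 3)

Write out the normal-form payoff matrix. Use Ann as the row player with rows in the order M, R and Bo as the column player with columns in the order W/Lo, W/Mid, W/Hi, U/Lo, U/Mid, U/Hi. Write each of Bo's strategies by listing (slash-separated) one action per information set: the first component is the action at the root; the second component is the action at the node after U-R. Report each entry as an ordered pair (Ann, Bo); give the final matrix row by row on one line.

M: (5,-2) (5,-2) (5,-2) (0,-2) (0,-2) (0,-2) | R: (5,-2) (5,-2) (5,-2) (-2,-2) (-3,-2) (2,3)

         W/Lo    W/Mid     W/Hi     U/Lo    U/Mid     U/Hi
   M   (5,-2)   (5,-2)   (5,-2)   (0,-2)   (0,-2)   (0,-2)
   R   (5,-2)   (5,-2)   (5,-2)  (-2,-2)  (-3,-2)    (2,3)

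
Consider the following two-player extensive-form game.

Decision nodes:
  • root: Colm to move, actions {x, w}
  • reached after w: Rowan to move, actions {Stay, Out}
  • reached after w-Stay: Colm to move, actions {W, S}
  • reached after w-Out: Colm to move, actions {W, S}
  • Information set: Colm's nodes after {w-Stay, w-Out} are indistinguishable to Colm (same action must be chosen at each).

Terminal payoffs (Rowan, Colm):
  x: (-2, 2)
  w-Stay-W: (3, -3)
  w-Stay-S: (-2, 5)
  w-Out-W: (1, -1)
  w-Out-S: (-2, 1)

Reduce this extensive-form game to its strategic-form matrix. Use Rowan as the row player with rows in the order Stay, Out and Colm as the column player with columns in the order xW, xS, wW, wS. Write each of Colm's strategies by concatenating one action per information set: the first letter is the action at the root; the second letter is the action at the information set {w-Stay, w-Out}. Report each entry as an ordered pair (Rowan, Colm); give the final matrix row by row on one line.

Stay: (-2,2) (-2,2) (3,-3) (-2,5) | Out: (-2,2) (-2,2) (1,-1) (-2,1)

Row Stay: xW→(-2,2), xS→(-2,2), wW→(3,-3), wS→(-2,5)
Row Out: xW→(-2,2), xS→(-2,2), wW→(1,-1), wS→(-2,1)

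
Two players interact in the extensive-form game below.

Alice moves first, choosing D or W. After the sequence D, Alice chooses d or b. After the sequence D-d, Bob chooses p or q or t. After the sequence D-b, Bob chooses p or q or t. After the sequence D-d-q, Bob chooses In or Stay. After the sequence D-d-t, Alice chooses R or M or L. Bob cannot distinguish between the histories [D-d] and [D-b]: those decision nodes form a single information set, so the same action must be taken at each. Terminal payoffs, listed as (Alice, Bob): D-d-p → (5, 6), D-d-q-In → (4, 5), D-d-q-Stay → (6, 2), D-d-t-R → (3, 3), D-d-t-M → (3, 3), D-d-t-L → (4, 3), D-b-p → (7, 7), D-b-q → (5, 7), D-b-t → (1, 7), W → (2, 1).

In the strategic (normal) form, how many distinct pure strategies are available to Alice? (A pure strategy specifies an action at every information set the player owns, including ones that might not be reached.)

12

Alice owns the root with actions {D, W} — two choices.
Alice owns the node after D with actions {d, b} — two choices.
Alice owns the node after D-d-t with actions {R, M, L} — three choices.
A pure strategy fixes one action at each information set independently, so the count is the product 2 × 2 × 3 = 12.
(For reference, Bob has 6 pure strategies, giving a 12×6 normal-form matrix.)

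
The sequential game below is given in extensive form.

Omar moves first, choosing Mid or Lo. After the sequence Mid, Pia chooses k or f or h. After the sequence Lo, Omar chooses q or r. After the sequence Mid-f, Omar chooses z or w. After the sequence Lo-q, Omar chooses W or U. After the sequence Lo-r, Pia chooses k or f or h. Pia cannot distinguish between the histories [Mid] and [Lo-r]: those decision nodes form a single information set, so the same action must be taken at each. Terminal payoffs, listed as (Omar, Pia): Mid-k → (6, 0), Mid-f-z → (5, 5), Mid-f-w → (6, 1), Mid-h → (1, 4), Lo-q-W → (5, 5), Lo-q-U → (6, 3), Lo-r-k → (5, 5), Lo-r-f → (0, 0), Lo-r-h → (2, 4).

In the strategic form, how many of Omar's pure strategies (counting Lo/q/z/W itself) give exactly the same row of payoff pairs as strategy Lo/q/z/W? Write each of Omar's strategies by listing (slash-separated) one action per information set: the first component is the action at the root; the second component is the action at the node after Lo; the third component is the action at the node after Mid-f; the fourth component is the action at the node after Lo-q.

Row for Lo/q/z/W (columns k, f, h): (5,5) (5,5) (5,5).
Under Lo/q/z/W, Omar's choice at the node after Mid-f can never be reached regardless of what Pia does, so varying those choices leaves every outcome unchanged.
Holding the reachable choices fixed and varying the unreachable one freely already gives 2 equivalent strategies.
No other strategy reproduces this row, so those 2 are the full class: Lo/q/z/W, Lo/q/w/W.

2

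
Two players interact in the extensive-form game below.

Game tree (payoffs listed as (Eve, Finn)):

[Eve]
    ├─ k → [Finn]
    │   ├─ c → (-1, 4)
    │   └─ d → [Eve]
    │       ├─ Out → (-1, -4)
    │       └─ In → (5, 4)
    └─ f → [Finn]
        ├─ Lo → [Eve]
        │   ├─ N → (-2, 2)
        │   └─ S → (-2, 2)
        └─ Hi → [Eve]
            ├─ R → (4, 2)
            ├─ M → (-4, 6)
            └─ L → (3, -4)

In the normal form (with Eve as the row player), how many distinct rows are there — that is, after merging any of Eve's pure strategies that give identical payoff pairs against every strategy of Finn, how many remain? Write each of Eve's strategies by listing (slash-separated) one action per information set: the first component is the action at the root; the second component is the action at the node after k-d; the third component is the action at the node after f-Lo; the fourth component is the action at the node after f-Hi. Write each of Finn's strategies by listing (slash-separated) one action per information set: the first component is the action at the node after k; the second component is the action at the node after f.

5

Eve has 24 pure strategies: k/Out/N/R, k/Out/N/M, k/Out/N/L, k/Out/S/R, k/Out/S/M, k/Out/S/L, k/In/N/R, k/In/N/M, k/In/N/L, k/In/S/R, k/In/S/M, k/In/S/L, f/Out/N/R, f/Out/N/M, f/Out/N/L, f/Out/S/R, f/Out/S/M, f/Out/S/L, f/In/N/R, f/In/N/M, f/In/N/L, f/In/S/R, f/In/S/M, f/In/S/L. Columns: c/Lo, c/Hi, d/Lo, d/Hi.
{k/Out/N/R, k/Out/N/M, k/Out/N/L, k/Out/S/R, k/Out/S/M, k/Out/S/L} → row (-1,4) (-1,4) (-1,-4) (-1,-4)
{k/In/N/R, k/In/N/M, k/In/N/L, k/In/S/R, k/In/S/M, k/In/S/L} → row (-1,4) (-1,4) (5,4) (5,4)
{f/Out/N/R, f/Out/S/R, f/In/N/R, f/In/S/R} → row (-2,2) (4,2) (-2,2) (4,2)
{f/Out/N/M, f/Out/S/M, f/In/N/M, f/In/S/M} → row (-2,2) (-4,6) (-2,2) (-4,6)
{f/Out/N/L, f/Out/S/L, f/In/N/L, f/In/S/L} → row (-2,2) (3,-4) (-2,2) (3,-4)
That's 5 distinct rows out of 24 strategies.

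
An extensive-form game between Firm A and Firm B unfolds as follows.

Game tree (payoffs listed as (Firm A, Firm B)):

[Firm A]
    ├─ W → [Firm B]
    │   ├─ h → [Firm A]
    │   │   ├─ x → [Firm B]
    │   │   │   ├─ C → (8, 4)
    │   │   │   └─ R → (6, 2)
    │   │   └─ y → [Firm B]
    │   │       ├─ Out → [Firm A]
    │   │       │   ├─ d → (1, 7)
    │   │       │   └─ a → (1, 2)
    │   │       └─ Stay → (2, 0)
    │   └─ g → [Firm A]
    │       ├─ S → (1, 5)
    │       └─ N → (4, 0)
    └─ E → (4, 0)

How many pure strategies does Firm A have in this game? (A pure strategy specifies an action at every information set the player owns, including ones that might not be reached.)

16

Firm A owns the root with actions {W, E} — two choices.
Firm A owns the node after W-h with actions {x, y} — two choices.
Firm A owns the node after W-g with actions {S, N} — two choices.
Firm A owns the node after W-h-y-Out with actions {d, a} — two choices.
A pure strategy fixes one action at each information set independently, so the count is the product 2 × 2 × 2 × 2 = 16.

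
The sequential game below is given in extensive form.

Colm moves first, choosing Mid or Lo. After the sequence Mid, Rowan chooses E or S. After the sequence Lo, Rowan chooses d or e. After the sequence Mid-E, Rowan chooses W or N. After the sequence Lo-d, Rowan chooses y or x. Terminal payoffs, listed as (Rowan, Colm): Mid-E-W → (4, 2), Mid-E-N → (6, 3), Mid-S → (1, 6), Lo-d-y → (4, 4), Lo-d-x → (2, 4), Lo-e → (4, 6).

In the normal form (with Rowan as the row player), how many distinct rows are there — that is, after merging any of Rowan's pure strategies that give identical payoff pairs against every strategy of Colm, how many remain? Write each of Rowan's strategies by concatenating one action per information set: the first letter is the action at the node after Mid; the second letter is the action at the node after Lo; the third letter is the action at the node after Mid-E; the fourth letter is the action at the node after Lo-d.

9

Rowan has 16 pure strategies: EdWy, EdWx, EdNy, EdNx, EeWy, EeWx, EeNy, EeNx, SdWy, SdWx, SdNy, SdNx, SeWy, SeWx, SeNy, SeNx. Columns: Mid, Lo.
{EdWy} → row (4,2) (4,4)
{EdWx} → row (4,2) (2,4)
{EdNy} → row (6,3) (4,4)
{EdNx} → row (6,3) (2,4)
{EeWy, EeWx} → row (4,2) (4,6)
{EeNy, EeNx} → row (6,3) (4,6)
{SdWy, SdNy} → row (1,6) (4,4)
{SdWx, SdNx} → row (1,6) (2,4)
{SeWy, SeWx, SeNy, SeNx} → row (1,6) (4,6)
That's 9 distinct rows out of 16 strategies.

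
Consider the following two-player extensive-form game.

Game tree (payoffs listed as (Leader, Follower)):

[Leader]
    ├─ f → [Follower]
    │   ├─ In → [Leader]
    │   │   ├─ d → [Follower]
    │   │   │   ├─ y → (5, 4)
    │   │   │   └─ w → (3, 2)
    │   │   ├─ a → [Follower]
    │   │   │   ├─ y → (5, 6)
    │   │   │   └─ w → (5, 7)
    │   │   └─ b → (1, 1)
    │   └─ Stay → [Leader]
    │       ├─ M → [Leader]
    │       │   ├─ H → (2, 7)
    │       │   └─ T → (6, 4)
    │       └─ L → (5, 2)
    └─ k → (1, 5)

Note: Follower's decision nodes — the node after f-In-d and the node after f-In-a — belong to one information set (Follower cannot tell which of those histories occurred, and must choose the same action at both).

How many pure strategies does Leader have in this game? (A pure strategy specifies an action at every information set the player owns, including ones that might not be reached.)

24

Leader owns the root with actions {f, k} — two choices.
Leader owns the node after f-In with actions {d, a, b} — three choices.
Leader owns the node after f-Stay with actions {M, L} — two choices.
Leader owns the node after f-Stay-M with actions {H, T} — two choices.
A pure strategy fixes one action at each information set independently, so the count is the product 2 × 3 × 2 × 2 = 24.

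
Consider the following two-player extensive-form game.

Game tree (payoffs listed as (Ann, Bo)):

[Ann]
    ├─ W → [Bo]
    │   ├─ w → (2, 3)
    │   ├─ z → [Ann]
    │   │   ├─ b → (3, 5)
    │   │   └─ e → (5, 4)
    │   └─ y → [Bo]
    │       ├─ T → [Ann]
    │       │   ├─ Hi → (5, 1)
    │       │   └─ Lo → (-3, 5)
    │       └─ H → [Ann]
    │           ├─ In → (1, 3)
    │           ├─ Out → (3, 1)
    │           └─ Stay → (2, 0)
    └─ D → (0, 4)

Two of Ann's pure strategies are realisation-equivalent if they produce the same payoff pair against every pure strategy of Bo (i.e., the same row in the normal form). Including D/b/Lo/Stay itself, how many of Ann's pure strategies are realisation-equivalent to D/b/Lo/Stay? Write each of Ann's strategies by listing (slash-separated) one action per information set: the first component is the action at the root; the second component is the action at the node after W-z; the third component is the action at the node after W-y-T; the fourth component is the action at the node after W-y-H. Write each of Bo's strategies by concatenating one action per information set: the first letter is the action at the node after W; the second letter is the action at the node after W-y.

Row for D/b/Lo/Stay (columns wT, wH, zT, zH, yT, yH): (0,4) (0,4) (0,4) (0,4) (0,4) (0,4).
Under D/b/Lo/Stay, Ann's choice at the node after W-z and at the node after W-y-T and at the node after W-y-H can never be reached regardless of what Bo does, so varying those choices leaves every outcome unchanged.
Holding the reachable choices fixed and varying the unreachable ones freely already gives 2 × 2 × 3 = 12 equivalent strategies.
No other strategy reproduces this row, so those 12 are the full class: D/b/Hi/In, D/b/Hi/Out, D/b/Hi/Stay, D/b/Lo/In, D/b/Lo/Out, D/b/Lo/Stay, D/e/Hi/In, D/e/Hi/Out, D/e/Hi/Stay, D/e/Lo/In, D/e/Lo/Out, D/e/Lo/Stay.

12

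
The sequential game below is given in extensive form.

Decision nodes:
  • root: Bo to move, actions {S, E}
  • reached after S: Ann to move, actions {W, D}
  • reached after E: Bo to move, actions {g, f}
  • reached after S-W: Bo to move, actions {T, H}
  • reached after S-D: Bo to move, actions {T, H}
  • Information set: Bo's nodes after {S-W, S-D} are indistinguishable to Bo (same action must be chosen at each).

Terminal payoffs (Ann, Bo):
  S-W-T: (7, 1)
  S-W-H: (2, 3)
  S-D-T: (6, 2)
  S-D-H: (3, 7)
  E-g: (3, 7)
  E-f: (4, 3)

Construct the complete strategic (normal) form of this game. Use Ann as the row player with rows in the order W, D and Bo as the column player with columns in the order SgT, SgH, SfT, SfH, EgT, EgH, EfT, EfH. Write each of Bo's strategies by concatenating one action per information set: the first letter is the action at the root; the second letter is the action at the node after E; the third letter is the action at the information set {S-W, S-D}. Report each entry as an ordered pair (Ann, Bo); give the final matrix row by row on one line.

W: (7,1) (2,3) (7,1) (2,3) (3,7) (3,7) (4,3) (4,3) | D: (6,2) (3,7) (6,2) (3,7) (3,7) (3,7) (4,3) (4,3)

Row W: SgT→(7,1), SgH→(2,3), SfT→(7,1), SfH→(2,3), EgT→(3,7), EgH→(3,7), EfT→(4,3), EfH→(4,3)
Row D: SgT→(6,2), SgH→(3,7), SfT→(6,2), SfH→(3,7), EgT→(3,7), EgH→(3,7), EfT→(4,3), EfH→(4,3)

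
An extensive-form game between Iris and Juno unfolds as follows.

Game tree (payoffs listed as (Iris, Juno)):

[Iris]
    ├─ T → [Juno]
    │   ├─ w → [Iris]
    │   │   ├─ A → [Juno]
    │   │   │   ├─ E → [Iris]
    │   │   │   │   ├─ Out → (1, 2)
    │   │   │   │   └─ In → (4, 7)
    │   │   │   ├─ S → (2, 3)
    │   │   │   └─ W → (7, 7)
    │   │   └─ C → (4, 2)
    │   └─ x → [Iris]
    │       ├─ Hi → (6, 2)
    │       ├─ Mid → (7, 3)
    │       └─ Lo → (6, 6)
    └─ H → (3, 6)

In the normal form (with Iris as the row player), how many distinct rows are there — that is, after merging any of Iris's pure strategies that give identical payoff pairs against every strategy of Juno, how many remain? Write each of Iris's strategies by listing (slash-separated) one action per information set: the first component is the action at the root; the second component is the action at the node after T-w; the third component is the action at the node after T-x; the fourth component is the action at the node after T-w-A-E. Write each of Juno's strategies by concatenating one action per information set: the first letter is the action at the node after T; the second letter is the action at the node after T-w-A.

Iris has 24 pure strategies: T/A/Hi/Out, T/A/Hi/In, T/A/Mid/Out, T/A/Mid/In, T/A/Lo/Out, T/A/Lo/In, T/C/Hi/Out, T/C/Hi/In, T/C/Mid/Out, T/C/Mid/In, T/C/Lo/Out, T/C/Lo/In, H/A/Hi/Out, H/A/Hi/In, H/A/Mid/Out, H/A/Mid/In, H/A/Lo/Out, H/A/Lo/In, H/C/Hi/Out, H/C/Hi/In, H/C/Mid/Out, H/C/Mid/In, H/C/Lo/Out, H/C/Lo/In. Columns: wE, wS, wW, xE, xS, xW.
{T/A/Hi/Out} → row (1,2) (2,3) (7,7) (6,2) (6,2) (6,2)
{T/A/Hi/In} → row (4,7) (2,3) (7,7) (6,2) (6,2) (6,2)
{T/A/Mid/Out} → row (1,2) (2,3) (7,7) (7,3) (7,3) (7,3)
{T/A/Mid/In} → row (4,7) (2,3) (7,7) (7,3) (7,3) (7,3)
{T/A/Lo/Out} → row (1,2) (2,3) (7,7) (6,6) (6,6) (6,6)
{T/A/Lo/In} → row (4,7) (2,3) (7,7) (6,6) (6,6) (6,6)
{T/C/Hi/Out, T/C/Hi/In} → row (4,2) (4,2) (4,2) (6,2) (6,2) (6,2)
{T/C/Mid/Out, T/C/Mid/In} → row (4,2) (4,2) (4,2) (7,3) (7,3) (7,3)
{T/C/Lo/Out, T/C/Lo/In} → row (4,2) (4,2) (4,2) (6,6) (6,6) (6,6)
{H/A/Hi/Out, H/A/Hi/In, H/A/Mid/Out, H/A/Mid/In, H/A/Lo/Out, H/A/Lo/In, H/C/Hi/Out, H/C/Hi/In, H/C/Mid/Out, H/C/Mid/In, H/C/Lo/Out, H/C/Lo/In} → row (3,6) (3,6) (3,6) (3,6) (3,6) (3,6)
That's 10 distinct rows out of 24 strategies.

10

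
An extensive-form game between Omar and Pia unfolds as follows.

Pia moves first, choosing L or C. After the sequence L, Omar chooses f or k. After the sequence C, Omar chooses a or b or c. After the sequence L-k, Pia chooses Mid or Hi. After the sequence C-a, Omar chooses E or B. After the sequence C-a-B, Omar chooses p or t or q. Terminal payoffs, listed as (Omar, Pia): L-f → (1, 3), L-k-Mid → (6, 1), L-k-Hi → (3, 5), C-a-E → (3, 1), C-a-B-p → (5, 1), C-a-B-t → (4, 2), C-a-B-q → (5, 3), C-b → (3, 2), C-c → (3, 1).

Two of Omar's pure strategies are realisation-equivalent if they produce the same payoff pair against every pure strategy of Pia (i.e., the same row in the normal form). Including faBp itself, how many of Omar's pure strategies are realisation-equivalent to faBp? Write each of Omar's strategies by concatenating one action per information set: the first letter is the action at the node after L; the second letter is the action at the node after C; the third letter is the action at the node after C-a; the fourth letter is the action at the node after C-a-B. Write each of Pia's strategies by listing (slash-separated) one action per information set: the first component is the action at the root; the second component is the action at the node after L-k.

1

Row for faBp (columns L/Mid, L/Hi, C/Mid, C/Hi): (1,3) (1,3) (5,1) (5,1).
Every one of Omar's information sets is on the play path for some reply by Pia when Omar follows faBp.
Changing the action at any of them therefore changes at least one column, so only faBp itself gives this row.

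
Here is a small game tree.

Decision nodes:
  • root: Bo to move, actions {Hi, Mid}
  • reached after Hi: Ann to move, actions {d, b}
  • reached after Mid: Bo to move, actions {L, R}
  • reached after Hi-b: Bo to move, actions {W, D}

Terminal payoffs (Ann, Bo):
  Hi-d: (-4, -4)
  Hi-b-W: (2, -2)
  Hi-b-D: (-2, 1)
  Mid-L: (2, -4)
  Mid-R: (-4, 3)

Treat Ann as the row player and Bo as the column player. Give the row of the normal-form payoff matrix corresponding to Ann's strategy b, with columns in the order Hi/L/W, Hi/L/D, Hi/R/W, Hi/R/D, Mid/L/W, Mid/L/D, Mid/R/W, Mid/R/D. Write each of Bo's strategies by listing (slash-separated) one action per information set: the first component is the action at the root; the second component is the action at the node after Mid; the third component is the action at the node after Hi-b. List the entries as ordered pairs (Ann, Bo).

(2,-2) (-2,1) (2,-2) (-2,1) (2,-4) (2,-4) (-4,3) (-4,3)

vs Hi/L/W: Bo plays Hi → Ann plays b at [Hi] → Bo plays W at [Hi-b] → (2, -2)
vs Hi/L/D: Bo plays Hi → Ann plays b at [Hi] → Bo plays D at [Hi-b] → (-2, 1)
vs Hi/R/W: Bo plays Hi → Ann plays b at [Hi] → Bo plays W at [Hi-b] → (2, -2)
vs Hi/R/D: Bo plays Hi → Ann plays b at [Hi] → Bo plays D at [Hi-b] → (-2, 1)
vs Mid/L/W: Bo plays Mid → Bo plays L at [Mid] → (2, -4)
vs Mid/L/D: Bo plays Mid → Bo plays L at [Mid] → (2, -4)
vs Mid/R/W: Bo plays Mid → Bo plays R at [Mid] → (-4, 3)
vs Mid/R/D: Bo plays Mid → Bo plays R at [Mid] → (-4, 3)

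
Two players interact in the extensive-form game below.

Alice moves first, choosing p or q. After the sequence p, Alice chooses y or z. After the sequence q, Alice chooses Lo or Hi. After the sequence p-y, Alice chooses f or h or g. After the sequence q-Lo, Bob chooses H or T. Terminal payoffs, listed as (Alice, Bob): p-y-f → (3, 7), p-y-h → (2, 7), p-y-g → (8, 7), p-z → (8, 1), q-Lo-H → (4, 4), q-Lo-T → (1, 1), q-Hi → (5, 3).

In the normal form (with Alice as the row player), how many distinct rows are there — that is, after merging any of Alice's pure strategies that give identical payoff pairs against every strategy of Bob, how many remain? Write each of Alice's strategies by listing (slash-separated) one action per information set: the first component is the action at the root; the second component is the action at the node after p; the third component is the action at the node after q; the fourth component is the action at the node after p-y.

Alice has 24 pure strategies: p/y/Lo/f, p/y/Lo/h, p/y/Lo/g, p/y/Hi/f, p/y/Hi/h, p/y/Hi/g, p/z/Lo/f, p/z/Lo/h, p/z/Lo/g, p/z/Hi/f, p/z/Hi/h, p/z/Hi/g, q/y/Lo/f, q/y/Lo/h, q/y/Lo/g, q/y/Hi/f, q/y/Hi/h, q/y/Hi/g, q/z/Lo/f, q/z/Lo/h, q/z/Lo/g, q/z/Hi/f, q/z/Hi/h, q/z/Hi/g. Columns: H, T.
{p/y/Lo/f, p/y/Hi/f} → row (3,7) (3,7)
{p/y/Lo/h, p/y/Hi/h} → row (2,7) (2,7)
{p/y/Lo/g, p/y/Hi/g} → row (8,7) (8,7)
{p/z/Lo/f, p/z/Lo/h, p/z/Lo/g, p/z/Hi/f, p/z/Hi/h, p/z/Hi/g} → row (8,1) (8,1)
{q/y/Lo/f, q/y/Lo/h, q/y/Lo/g, q/z/Lo/f, q/z/Lo/h, q/z/Lo/g} → row (4,4) (1,1)
{q/y/Hi/f, q/y/Hi/h, q/y/Hi/g, q/z/Hi/f, q/z/Hi/h, q/z/Hi/g} → row (5,3) (5,3)
That's 6 distinct rows out of 24 strategies.

6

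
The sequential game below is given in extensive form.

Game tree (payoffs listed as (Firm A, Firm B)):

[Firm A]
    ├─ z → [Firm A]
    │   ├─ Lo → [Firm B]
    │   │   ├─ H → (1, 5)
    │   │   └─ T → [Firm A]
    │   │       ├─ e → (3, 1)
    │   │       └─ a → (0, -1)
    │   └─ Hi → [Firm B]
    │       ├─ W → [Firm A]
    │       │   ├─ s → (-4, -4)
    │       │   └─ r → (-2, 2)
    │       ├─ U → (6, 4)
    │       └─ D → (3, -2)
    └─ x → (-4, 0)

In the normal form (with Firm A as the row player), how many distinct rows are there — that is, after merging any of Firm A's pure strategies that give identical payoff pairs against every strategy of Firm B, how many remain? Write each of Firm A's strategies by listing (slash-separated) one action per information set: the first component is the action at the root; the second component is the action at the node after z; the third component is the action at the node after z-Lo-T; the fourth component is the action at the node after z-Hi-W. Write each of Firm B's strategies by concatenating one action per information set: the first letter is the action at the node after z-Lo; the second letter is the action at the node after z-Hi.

5

Firm A has 16 pure strategies: z/Lo/e/s, z/Lo/e/r, z/Lo/a/s, z/Lo/a/r, z/Hi/e/s, z/Hi/e/r, z/Hi/a/s, z/Hi/a/r, x/Lo/e/s, x/Lo/e/r, x/Lo/a/s, x/Lo/a/r, x/Hi/e/s, x/Hi/e/r, x/Hi/a/s, x/Hi/a/r. Columns: HW, HU, HD, TW, TU, TD.
{z/Lo/e/s, z/Lo/e/r} → row (1,5) (1,5) (1,5) (3,1) (3,1) (3,1)
{z/Lo/a/s, z/Lo/a/r} → row (1,5) (1,5) (1,5) (0,-1) (0,-1) (0,-1)
{z/Hi/e/s, z/Hi/a/s} → row (-4,-4) (6,4) (3,-2) (-4,-4) (6,4) (3,-2)
{z/Hi/e/r, z/Hi/a/r} → row (-2,2) (6,4) (3,-2) (-2,2) (6,4) (3,-2)
{x/Lo/e/s, x/Lo/e/r, x/Lo/a/s, x/Lo/a/r, x/Hi/e/s, x/Hi/e/r, x/Hi/a/s, x/Hi/a/r} → row (-4,0) (-4,0) (-4,0) (-4,0) (-4,0) (-4,0)
That's 5 distinct rows out of 16 strategies.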